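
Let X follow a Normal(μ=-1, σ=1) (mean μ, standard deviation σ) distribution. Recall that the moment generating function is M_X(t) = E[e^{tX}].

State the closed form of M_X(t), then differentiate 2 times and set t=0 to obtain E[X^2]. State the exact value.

M_X(t) = e^(t^2/2 - t)
dM/dt = t*e^(-t)*e^(t^2/2) - e^(-t)*e^(t^2/2)
d^2M/dt^2 = (t^2*e^(t^2/2) - 2*t*e^(t^2/2) + 2*e^(t^2/2))*e^(-t)

E[X^2] = d^2M/dt^2 |_{t=0} = 2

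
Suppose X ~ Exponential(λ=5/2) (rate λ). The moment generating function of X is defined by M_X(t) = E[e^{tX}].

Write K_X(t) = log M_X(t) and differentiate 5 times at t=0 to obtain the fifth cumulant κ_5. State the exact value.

M_X(t) = 5/(2*(5/2 - t))
K_X(t) = log M_X(t) = -log(5/2 - t) - log(2) + log(5)
K′(t) = -2/(2*t - 5)
K′′(t) = 4/(4*t^2 - 20*t + 25)
K′′′(t) = -16/(8*t^3 - 60*t^2 + 150*t - 125)
K′′′′(t) = 96/(16*t^4 - 160*t^3 + 600*t^2 - 1000*t + 625)
K′′′′′(t) = -768/(32*t^5 - 400*t^4 + 2000*t^3 - 5000*t^2 + 6250*t - 3125)

κ_5 = K′′′′′(0) = 768/3125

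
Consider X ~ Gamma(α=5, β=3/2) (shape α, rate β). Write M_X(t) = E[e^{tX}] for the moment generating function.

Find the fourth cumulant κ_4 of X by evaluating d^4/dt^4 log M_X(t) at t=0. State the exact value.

M_X(t) = 243/(32*(3/2 - t)^5)
K_X(t) = log M_X(t) = -5*log(3/2 - t) - 5*log(2) + 5*log(3)
K′(t) = -10/(2*t - 3)
K′′(t) = 20/(4*t^2 - 12*t + 9)
K′′′(t) = -80/(8*t^3 - 36*t^2 + 54*t - 27)
K′′′′(t) = 480/(16*t^4 - 96*t^3 + 216*t^2 - 216*t + 81)

κ_4 = K′′′′(0) = 160/27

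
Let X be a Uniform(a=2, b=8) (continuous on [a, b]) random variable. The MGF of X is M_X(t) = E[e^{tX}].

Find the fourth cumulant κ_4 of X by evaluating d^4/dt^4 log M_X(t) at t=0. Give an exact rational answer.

κ_4 = D^4[K](0) = -54/5

M_X(t) = (e^(8*t) - e^(2*t))/(6*t)
K_X(t) = log M_X(t) = -log(t) + log(e^(8*t) - e^(2*t)) - log(6)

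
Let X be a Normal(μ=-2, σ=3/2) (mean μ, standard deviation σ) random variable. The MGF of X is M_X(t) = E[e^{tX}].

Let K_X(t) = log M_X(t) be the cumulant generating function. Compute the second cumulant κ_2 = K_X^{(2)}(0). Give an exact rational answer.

κ_2 = K′′(0) = 9/4

M_X(t) = e^(9*t^2/8 - 2*t)
K_X(t) = log M_X(t) = 9*t^2/8 - 2*t
K′(t) = 9*t/4 - 2
K′′(t) = 9/4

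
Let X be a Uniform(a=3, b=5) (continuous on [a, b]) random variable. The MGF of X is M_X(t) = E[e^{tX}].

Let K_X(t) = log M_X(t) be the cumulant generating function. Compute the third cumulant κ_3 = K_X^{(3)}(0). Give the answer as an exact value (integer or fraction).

κ_3 = K′′′(0) = 0

M_X(t) = (e^(5*t) - e^(3*t))/(2*t)
K_X(t) = log M_X(t) = -log(t) + log(e^(5*t) - e^(3*t)) - log(2)
K′(t) = (5*t*e^(2*t) - 3*t - e^(2*t) + 1)/(t*e^(2*t) - t)
K′′(t) = (-4*t^2*e^(2*t) + e^(4*t) - 2*e^(2*t) + 1)/(t^2*e^(4*t) - 2*t^2*e^(2*t) + t^2)
K′′′(t) = (8*t^3*e^(4*t) + 8*t^3*e^(2*t) - 2*e^(6*t) + 6*e^(4*t) - 6*e^(2*t) + 2)/(t^3*e^(6*t) - 3*t^3*e^(4*t) + 3*t^3*e^(2*t) - t^3)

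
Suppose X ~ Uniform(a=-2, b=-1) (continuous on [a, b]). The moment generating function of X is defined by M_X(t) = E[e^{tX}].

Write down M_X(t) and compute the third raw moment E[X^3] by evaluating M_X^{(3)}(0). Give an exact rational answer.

E[X^3] = M^(3)(0) = -15/4

M_X(t) = (e^(-t) - e^(-2*t))/t
M^(3)(t) = (-t^3*e^(t) + 8*t^3 - 3*t^2*e^(t) + 12*t^2 - 6*t*e^(t) + 12*t - 6*e^(t) + 6)*e^(-2*t)/t^4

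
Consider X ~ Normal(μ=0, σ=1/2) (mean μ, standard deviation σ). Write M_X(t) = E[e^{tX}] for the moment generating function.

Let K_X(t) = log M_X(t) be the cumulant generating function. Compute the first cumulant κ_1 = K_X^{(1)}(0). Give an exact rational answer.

M_X(t) = e^(t^2/8)
K_X(t) = log M_X(t) = t^2/8
K′(t) = t/4

κ_1 = K′(0) = 0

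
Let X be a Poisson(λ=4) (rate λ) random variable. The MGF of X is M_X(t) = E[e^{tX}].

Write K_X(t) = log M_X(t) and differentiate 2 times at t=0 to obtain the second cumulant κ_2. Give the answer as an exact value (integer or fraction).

κ_2 = D^2[K](0) = 4

M_X(t) = e^(4*e^(t) - 4)
K_X(t) = log M_X(t) = 4*e^(t) - 4
D^2[K](t) = 4*e^(t)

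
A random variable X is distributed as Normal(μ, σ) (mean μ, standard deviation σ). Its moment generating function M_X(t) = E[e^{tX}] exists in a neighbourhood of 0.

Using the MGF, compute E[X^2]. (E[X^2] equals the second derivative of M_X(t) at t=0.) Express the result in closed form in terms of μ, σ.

E[X^2] = D^2[M](0) = μ^2 + σ^2

M_X(t) = e^(μ*t + σ^2*t^2/2)
D^2[M](t) = μ^2*e^(μ*t)*e^(σ^2*t^2/2) + 2*μ*σ^2*t*e^(μ*t)*e^(σ^2*t^2/2) + σ^4*t^2*e^(μ*t)*e^(σ^2*t^2/2) + σ^2*e^(μ*t)*e^(σ^2*t^2/2)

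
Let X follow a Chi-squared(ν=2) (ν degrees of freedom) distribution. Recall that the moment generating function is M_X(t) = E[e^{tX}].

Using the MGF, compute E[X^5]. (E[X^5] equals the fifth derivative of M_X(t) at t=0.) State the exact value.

E[X^5] = M′′′′′(0) = 3840

M_X(t) = 1/(1 - 2*t)
M′(t) = 2/(4*t^2 - 4*t + 1)
M′′(t) = -8/(8*t^3 - 12*t^2 + 6*t - 1)
M′′′(t) = 48/(16*t^4 - 32*t^3 + 24*t^2 - 8*t + 1)
M′′′′(t) = -384/(32*t^5 - 80*t^4 + 80*t^3 - 40*t^2 + 10*t - 1)
M′′′′′(t) = 3840/(64*t^6 - 192*t^5 + 240*t^4 - 160*t^3 + 60*t^2 - 12*t + 1)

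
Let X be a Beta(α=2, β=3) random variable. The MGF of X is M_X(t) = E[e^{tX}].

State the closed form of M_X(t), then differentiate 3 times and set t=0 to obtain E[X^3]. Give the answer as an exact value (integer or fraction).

E[X^3] = d^3M/dt^3 |_{t=0} = 4/35

M_X(t) = ₁F₁(2; 5; t)
dM/dt = 2*₁F₁(3; 6; t)/5
d^2M/dt^2 = ₁F₁(4; 7; t)/5
d^3M/dt^3 = 4*₁F₁(5; 8; t)/35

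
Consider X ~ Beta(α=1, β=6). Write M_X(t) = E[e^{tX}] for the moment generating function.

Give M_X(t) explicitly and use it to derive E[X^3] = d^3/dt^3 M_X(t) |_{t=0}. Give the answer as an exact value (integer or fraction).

M_X(t) = ₁F₁(1; 7; t)
M′(t) = ₁F₁(2; 8; t)/7
M′′(t) = ₁F₁(3; 9; t)/28
M′′′(t) = ₁F₁(4; 10; t)/84

E[X^3] = M′′′(0) = 1/84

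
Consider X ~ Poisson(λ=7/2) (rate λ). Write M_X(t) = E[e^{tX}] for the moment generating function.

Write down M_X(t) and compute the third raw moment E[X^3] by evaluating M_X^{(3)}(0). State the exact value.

E[X^3] = M^(3)(0) = 665/8

M_X(t) = e^(7*e^(t)/2 - 7/2)
M^(3)(t) = (343*e^(3*t)*e^(7*e^(t)/2) + 294*e^(2*t)*e^(7*e^(t)/2) + 28*e^(t)*e^(7*e^(t)/2))*e^(-7/2)/8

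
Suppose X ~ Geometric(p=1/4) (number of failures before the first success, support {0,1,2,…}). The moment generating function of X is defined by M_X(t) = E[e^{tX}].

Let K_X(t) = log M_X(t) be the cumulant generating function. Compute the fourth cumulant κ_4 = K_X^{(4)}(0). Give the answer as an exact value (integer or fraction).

κ_4 = D^4[K](0) = 876

M_X(t) = 1/(4*(1 - 3*e^(t)/4))
K_X(t) = log M_X(t) = -log(1 - 3*e^(t)/4) - 2*log(2)
D^4[K](t) = (108*e^(3*t) + 576*e^(2*t) + 192*e^(t))/(81*e^(4*t) - 432*e^(3*t) + 864*e^(2*t) - 768*e^(t) + 256)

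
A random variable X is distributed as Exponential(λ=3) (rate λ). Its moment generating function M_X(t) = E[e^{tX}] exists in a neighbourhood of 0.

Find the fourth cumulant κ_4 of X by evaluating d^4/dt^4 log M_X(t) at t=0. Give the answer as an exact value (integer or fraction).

M_X(t) = 3/(3 - t)
K_X(t) = log M_X(t) = -log(3 - t) + log(3)
D^4[K](t) = 6/(t^4 - 12*t^3 + 54*t^2 - 108*t + 81)

κ_4 = D^4[K](0) = 2/27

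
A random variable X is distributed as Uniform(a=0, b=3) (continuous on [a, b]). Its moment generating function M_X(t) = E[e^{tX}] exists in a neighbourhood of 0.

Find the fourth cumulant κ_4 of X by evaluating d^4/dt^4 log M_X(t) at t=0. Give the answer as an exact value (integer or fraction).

κ_4 = K′′′′(0) = -27/40

M_X(t) = (e^(3*t) - 1)/(3*t)
K_X(t) = log M_X(t) = -log(t) + log(e^(3*t) - 1) - log(3)
K′(t) = (3*t*e^(3*t) - e^(3*t) + 1)/(t*e^(3*t) - t)
K′′(t) = (-9*t^2*e^(3*t) + e^(6*t) - 2*e^(3*t) + 1)/(t^2*e^(6*t) - 2*t^2*e^(3*t) + t^2)
K′′′(t) = (27*t^3*e^(6*t) + 27*t^3*e^(3*t) - 2*e^(9*t) + 6*e^(6*t) - 6*e^(3*t) + 2)/(t^3*e^(9*t) - 3*t^3*e^(6*t) + 3*t^3*e^(3*t) - t^3)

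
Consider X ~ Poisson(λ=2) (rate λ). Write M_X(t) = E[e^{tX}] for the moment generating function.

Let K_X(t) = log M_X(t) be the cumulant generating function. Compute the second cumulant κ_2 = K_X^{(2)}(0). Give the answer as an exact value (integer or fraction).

M_X(t) = e^(2*e^(t) - 2)
K_X(t) = log M_X(t) = 2*e^(t) - 2
dK/dt = 2*e^(t)
d^2K/dt^2 = 2*e^(t)

κ_2 = d^2K/dt^2 |_{t=0} = 2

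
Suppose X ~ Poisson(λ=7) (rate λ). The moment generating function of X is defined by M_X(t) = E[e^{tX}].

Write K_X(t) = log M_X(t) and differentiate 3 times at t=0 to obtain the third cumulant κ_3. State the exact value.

M_X(t) = e^(7*e^(t) - 7)
K_X(t) = log M_X(t) = 7*e^(t) - 7
K^(3)(t) = 7*e^(t)

κ_3 = K^(3)(0) = 7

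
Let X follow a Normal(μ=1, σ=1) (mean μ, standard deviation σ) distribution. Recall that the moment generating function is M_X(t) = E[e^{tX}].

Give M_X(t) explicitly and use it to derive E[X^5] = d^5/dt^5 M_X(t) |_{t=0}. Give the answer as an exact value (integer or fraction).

M_X(t) = e^(t^2/2 + t)
M′(t) = t*e^(t)*e^(t^2/2) + e^(t)*e^(t^2/2)
M′′(t) = t^2*e^(t)*e^(t^2/2) + 2*t*e^(t)*e^(t^2/2) + 2*e^(t)*e^(t^2/2)
M′′′(t) = t^3*e^(t)*e^(t^2/2) + 3*t^2*e^(t)*e^(t^2/2) + 6*t*e^(t)*e^(t^2/2) + 4*e^(t)*e^(t^2/2)
M′′′′(t) = t^4*e^(t)*e^(t^2/2) + 4*t^3*e^(t)*e^(t^2/2) + 12*t^2*e^(t)*e^(t^2/2) + 16*t*e^(t)*e^(t^2/2) + 10*e^(t)*e^(t^2/2)
M′′′′′(t) = t^5*e^(t)*e^(t^2/2) + 5*t^4*e^(t)*e^(t^2/2) + 20*t^3*e^(t)*e^(t^2/2) + 40*t^2*e^(t)*e^(t^2/2) + 50*t*e^(t)*e^(t^2/2) + 26*e^(t)*e^(t^2/2)

E[X^5] = M′′′′′(0) = 26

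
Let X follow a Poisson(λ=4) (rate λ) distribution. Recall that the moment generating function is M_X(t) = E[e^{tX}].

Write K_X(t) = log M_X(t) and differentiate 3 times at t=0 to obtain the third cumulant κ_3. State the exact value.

κ_3 = K′′′(0) = 4

M_X(t) = e^(4*e^(t) - 4)
K_X(t) = log M_X(t) = 4*e^(t) - 4
K′(t) = 4*e^(t)
K′′(t) = 4*e^(t)
K′′′(t) = 4*e^(t)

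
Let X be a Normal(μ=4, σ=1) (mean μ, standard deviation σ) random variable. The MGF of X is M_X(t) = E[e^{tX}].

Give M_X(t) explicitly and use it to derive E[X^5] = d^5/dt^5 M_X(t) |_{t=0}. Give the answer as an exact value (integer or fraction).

E[X^5] = M^(5)(0) = 1724

M_X(t) = e^(t^2/2 + 4*t)
M^(5)(t) = t^5*e^(4*t)*e^(t^2/2) + 20*t^4*e^(4*t)*e^(t^2/2) + 170*t^3*e^(4*t)*e^(t^2/2) + 760*t^2*e^(4*t)*e^(t^2/2) + 1775*t*e^(4*t)*e^(t^2/2) + 1724*e^(4*t)*e^(t^2/2)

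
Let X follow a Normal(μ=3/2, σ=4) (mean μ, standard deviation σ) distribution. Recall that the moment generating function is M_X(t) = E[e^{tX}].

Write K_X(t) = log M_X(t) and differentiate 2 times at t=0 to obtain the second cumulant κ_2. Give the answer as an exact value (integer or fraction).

M_X(t) = e^(8*t^2 + 3*t/2)
K_X(t) = log M_X(t) = 8*t^2 + 3*t/2
D^2[K](t) = 16

κ_2 = D^2[K](0) = 16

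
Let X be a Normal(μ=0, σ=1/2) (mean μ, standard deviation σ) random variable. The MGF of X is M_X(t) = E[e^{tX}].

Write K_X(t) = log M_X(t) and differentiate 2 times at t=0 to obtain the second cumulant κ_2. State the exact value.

κ_2 = K′′(0) = 1/4

M_X(t) = e^(t^2/8)
K_X(t) = log M_X(t) = t^2/8
K′(t) = t/4
K′′(t) = 1/4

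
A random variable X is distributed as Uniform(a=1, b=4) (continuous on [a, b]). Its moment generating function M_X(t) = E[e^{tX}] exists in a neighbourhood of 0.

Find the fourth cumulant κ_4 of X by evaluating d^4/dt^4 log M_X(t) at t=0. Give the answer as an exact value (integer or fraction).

M_X(t) = (e^(4*t) - e^(t))/(3*t)
K_X(t) = log M_X(t) = -log(t) + log(e^(4*t) - e^(t)) - log(3)
dK/dt = (4*t*e^(3*t) - t - e^(3*t) + 1)/(t*e^(3*t) - t)
d^2K/dt^2 = (-9*t^2*e^(3*t) + e^(6*t) - 2*e^(3*t) + 1)/(t^2*e^(6*t) - 2*t^2*e^(3*t) + t^2)
d^3K/dt^3 = (27*t^3*e^(6*t) + 27*t^3*e^(3*t) - 2*e^(9*t) + 6*e^(6*t) - 6*e^(3*t) + 2)/(t^3*e^(9*t) - 3*t^3*e^(6*t) + 3*t^3*e^(3*t) - t^3)

κ_4 = d^4K/dt^4 |_{t=0} = -27/40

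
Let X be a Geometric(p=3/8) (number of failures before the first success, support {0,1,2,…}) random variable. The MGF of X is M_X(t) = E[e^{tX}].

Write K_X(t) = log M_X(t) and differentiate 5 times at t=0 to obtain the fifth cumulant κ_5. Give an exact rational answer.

M_X(t) = 3/(8*(1 - 5*e^(t)/8))
K_X(t) = log M_X(t) = -log(1 - 5*e^(t)/8) - 3*log(2) + log(3)
dK/dt = -5*e^(t)/(5*e^(t) - 8)
d^2K/dt^2 = 40*e^(t)/(25*e^(2*t) - 80*e^(t) + 64)
d^3K/dt^3 = (-200*e^(2*t) - 320*e^(t))/(125*e^(3*t) - 600*e^(2*t) + 960*e^(t) - 512)
d^4K/dt^4 = (1000*e^(3*t) + 6400*e^(2*t) + 2560*e^(t))/(625*e^(4*t) - 4000*e^(3*t) + 9600*e^(2*t) - 10240*e^(t) + 4096)
d^5K/dt^5 = (-5000*e^(4*t) - 88000*e^(3*t) - 140800*e^(2*t) - 20480*e^(t))/(3125*e^(5*t) - 25000*e^(4*t) + 80000*e^(3*t) - 128000*e^(2*t) + 102400*e^(t) - 32768)

κ_5 = d^5K/dt^5 |_{t=0} = 84760/81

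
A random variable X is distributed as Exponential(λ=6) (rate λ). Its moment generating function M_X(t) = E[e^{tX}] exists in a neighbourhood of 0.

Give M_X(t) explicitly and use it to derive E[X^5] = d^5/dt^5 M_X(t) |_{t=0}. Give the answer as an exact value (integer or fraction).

M_X(t) = 6/(6 - t)
M^(5)(t) = 720/(t^6 - 36*t^5 + 540*t^4 - 4320*t^3 + 19440*t^2 - 46656*t + 46656)

E[X^5] = M^(5)(0) = 5/324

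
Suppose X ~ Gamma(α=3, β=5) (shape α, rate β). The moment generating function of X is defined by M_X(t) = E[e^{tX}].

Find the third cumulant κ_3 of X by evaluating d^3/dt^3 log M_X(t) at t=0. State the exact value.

M_X(t) = 125/(5 - t)^3
K_X(t) = log M_X(t) = -3*log(5 - t) + 3*log(5)
K^(3)(t) = -6/(t^3 - 15*t^2 + 75*t - 125)

κ_3 = K^(3)(0) = 6/125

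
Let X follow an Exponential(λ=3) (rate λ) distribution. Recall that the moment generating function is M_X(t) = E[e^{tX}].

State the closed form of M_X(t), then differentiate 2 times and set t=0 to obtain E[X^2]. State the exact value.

E[X^2] = M^(2)(0) = 2/9

M_X(t) = 3/(3 - t)
M^(2)(t) = -6/(t^3 - 9*t^2 + 27*t - 27)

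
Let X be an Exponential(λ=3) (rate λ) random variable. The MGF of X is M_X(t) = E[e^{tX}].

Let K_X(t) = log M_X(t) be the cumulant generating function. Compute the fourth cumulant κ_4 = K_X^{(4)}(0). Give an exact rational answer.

M_X(t) = 3/(3 - t)
K_X(t) = log M_X(t) = -log(3 - t) + log(3)
K^(4)(t) = 6/(t^4 - 12*t^3 + 54*t^2 - 108*t + 81)

κ_4 = K^(4)(0) = 2/27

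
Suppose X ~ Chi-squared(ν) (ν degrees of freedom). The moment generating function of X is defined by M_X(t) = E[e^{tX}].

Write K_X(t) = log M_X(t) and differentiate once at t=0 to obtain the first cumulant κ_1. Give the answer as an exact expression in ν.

M_X(t) = (1 - 2*t)^(-ν/2)
K_X(t) = log M_X(t) = -ν*log(1 - 2*t)/2
dK/dt = -ν/(2*t - 1)

κ_1 = dK/dt |_{t=0} = ν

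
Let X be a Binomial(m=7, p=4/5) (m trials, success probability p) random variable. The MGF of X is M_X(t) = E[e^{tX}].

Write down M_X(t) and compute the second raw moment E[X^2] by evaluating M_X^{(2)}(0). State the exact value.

E[X^2] = M^(2)(0) = 812/25

M_X(t) = (4*e^(t)/5 + 1/5)^7
M^(2)(t) = 802816*e^(7*t)/78125 + 1032192*e^(6*t)/78125 + 21504*e^(5*t)/3125 + 28672*e^(4*t)/15625 + 4032*e^(3*t)/15625 + 1344*e^(2*t)/78125 + 28*e^(t)/78125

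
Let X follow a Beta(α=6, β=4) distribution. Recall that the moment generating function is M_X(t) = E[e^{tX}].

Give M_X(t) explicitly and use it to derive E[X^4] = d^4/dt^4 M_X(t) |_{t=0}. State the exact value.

E[X^4] = d^4M/dt^4 |_{t=0} = 126/715

M_X(t) = ₁F₁(6; 10; t)
dM/dt = 3*₁F₁(7; 11; t)/5
d^2M/dt^2 = 21*₁F₁(8; 12; t)/55
d^3M/dt^3 = 14*₁F₁(9; 13; t)/55
d^4M/dt^4 = 126*₁F₁(10; 14; t)/715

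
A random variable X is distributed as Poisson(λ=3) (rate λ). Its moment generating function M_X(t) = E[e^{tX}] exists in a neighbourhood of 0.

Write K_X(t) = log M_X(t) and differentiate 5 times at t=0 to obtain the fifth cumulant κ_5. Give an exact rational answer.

M_X(t) = e^(3*e^(t) - 3)
K_X(t) = log M_X(t) = 3*e^(t) - 3
D^5[K](t) = 3*e^(t)

κ_5 = D^5[K](0) = 3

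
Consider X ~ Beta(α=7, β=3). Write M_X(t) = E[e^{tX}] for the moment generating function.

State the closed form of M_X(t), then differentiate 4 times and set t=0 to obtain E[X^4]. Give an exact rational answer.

M_X(t) = ₁F₁(7; 10; t)
M′(t) = 7*₁F₁(8; 11; t)/10
M′′(t) = 28*₁F₁(9; 12; t)/55
M′′′(t) = 21*₁F₁(10; 13; t)/55
M′′′′(t) = 42*₁F₁(11; 14; t)/143

E[X^4] = M′′′′(0) = 42/143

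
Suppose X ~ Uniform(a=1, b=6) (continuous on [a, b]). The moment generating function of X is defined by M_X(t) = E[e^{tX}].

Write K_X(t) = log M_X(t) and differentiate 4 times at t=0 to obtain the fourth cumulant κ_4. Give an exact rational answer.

M_X(t) = (e^(6*t) - e^(t))/(5*t)
K_X(t) = log M_X(t) = -log(t) + log(e^(6*t) - e^(t)) - log(5)

κ_4 = D^4[K](0) = -125/24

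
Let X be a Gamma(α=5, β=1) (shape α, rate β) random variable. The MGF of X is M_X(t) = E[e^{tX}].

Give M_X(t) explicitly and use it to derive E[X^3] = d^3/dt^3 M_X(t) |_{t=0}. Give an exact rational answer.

E[X^3] = d^3M/dt^3 |_{t=0} = 210

M_X(t) = (1 - t)^(-5)
dM/dt = 5/(t^6 - 6*t^5 + 15*t^4 - 20*t^3 + 15*t^2 - 6*t + 1)
d^2M/dt^2 = -30/(t^7 - 7*t^6 + 21*t^5 - 35*t^4 + 35*t^3 - 21*t^2 + 7*t - 1)
d^3M/dt^3 = 210/(t^8 - 8*t^7 + 28*t^6 - 56*t^5 + 70*t^4 - 56*t^3 + 28*t^2 - 8*t + 1)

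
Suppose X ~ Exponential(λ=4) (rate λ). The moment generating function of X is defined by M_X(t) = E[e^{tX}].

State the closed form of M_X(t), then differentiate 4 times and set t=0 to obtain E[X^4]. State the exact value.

E[X^4] = D^4[M](0) = 3/32

M_X(t) = 4/(4 - t)
D^4[M](t) = -96/(t^5 - 20*t^4 + 160*t^3 - 640*t^2 + 1280*t - 1024)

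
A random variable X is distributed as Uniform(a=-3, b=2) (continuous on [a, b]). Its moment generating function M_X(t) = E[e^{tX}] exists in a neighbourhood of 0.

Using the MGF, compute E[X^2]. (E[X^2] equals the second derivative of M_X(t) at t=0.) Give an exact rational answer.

M_X(t) = (e^(2*t) - e^(-3*t))/(5*t)
M^(2)(t) = (4*t^2*e^(5*t) - 9*t^2 - 4*t*e^(5*t) - 6*t + 2*e^(5*t) - 2)*e^(-3*t)/(5*t^3)

E[X^2] = M^(2)(0) = 7/3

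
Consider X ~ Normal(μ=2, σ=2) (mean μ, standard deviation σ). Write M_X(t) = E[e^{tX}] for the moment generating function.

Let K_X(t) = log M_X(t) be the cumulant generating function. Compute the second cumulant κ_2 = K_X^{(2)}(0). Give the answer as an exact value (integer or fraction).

M_X(t) = e^(2*t^2 + 2*t)
K_X(t) = log M_X(t) = 2*t^2 + 2*t
dK/dt = 4*t + 2
d^2K/dt^2 = 4

κ_2 = d^2K/dt^2 |_{t=0} = 4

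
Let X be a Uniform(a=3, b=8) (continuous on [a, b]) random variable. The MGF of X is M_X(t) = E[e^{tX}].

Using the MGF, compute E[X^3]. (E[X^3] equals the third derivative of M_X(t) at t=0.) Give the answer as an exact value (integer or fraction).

E[X^3] = M′′′(0) = 803/4

M_X(t) = (e^(8*t) - e^(3*t))/(5*t)
M′(t) = (8*t*e^(8*t) - 3*t*e^(3*t) - e^(8*t) + e^(3*t))/(5*t^2)
M′′(t) = (64*t^2*e^(8*t) - 9*t^2*e^(3*t) - 16*t*e^(8*t) + 6*t*e^(3*t) + 2*e^(8*t) - 2*e^(3*t))/(5*t^3)
M′′′(t) = (512*t^3*e^(8*t) - 27*t^3*e^(3*t) - 192*t^2*e^(8*t) + 27*t^2*e^(3*t) + 48*t*e^(8*t) - 18*t*e^(3*t) - 6*e^(8*t) + 6*e^(3*t))/(5*t^4)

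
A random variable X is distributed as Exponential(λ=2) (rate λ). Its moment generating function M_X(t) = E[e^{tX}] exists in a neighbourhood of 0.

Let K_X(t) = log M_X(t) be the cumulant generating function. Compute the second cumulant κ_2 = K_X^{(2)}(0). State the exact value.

M_X(t) = 2/(2 - t)
K_X(t) = log M_X(t) = -log(2 - t) + log(2)
K^(2)(t) = 1/(t^2 - 4*t + 4)

κ_2 = K^(2)(0) = 1/4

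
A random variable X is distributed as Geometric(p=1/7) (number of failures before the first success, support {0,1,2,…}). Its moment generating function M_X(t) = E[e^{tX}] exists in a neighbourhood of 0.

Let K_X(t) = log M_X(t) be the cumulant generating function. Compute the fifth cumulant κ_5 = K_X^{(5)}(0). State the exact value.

M_X(t) = 1/(7*(1 - 6*e^(t)/7))
K_X(t) = log M_X(t) = -log(1 - 6*e^(t)/7) - log(7)
D^5[K](t) = (-9072*e^(4*t) - 116424*e^(3*t) - 135828*e^(2*t) - 14406*e^(t))/(7776*e^(5*t) - 45360*e^(4*t) + 105840*e^(3*t) - 123480*e^(2*t) + 72030*e^(t) - 16807)

κ_5 = D^5[K](0) = 275730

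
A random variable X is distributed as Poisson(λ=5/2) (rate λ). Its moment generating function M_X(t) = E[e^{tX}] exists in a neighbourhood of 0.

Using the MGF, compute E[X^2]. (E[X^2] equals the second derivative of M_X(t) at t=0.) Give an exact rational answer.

E[X^2] = d^2M/dt^2 |_{t=0} = 35/4

M_X(t) = e^(5*e^(t)/2 - 5/2)
dM/dt = 5*e^(-5/2)*e^(t)*e^(5*e^(t)/2)/2
d^2M/dt^2 = (25*e^(2*t)*e^(5*e^(t)/2) + 10*e^(t)*e^(5*e^(t)/2))*e^(-5/2)/4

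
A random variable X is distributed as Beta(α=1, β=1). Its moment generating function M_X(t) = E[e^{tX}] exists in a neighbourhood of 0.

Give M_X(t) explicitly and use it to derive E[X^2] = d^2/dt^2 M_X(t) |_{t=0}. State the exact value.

M_X(t) = ₁F₁(1; 2; t)
dM/dt = ₁F₁(2; 3; t)/2
d^2M/dt^2 = ₁F₁(3; 4; t)/3

E[X^2] = d^2M/dt^2 |_{t=0} = 1/3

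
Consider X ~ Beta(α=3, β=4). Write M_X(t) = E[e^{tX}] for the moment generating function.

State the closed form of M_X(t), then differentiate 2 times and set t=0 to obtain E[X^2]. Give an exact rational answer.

M_X(t) = ₁F₁(3; 7; t)
D^2[M](t) = 3*₁F₁(5; 9; t)/14

E[X^2] = D^2[M](0) = 3/14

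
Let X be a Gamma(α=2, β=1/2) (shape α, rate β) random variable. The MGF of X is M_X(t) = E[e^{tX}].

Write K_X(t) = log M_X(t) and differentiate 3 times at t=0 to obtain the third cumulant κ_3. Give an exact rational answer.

κ_3 = K′′′(0) = 32

M_X(t) = 1/(4*(1/2 - t)^2)
K_X(t) = log M_X(t) = -2*log(1/2 - t) - 2*log(2)
K′(t) = -4/(2*t - 1)
K′′(t) = 8/(4*t^2 - 4*t + 1)
K′′′(t) = -32/(8*t^3 - 12*t^2 + 6*t - 1)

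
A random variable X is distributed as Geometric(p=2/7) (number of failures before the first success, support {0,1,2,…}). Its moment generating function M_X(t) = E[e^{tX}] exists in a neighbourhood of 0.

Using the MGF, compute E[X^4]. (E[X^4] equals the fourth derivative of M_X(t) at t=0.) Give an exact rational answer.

M_X(t) = 2/(7*(1 - 5*e^(t)/7))
M′(t) = 10*e^(t)/(25*e^(2*t) - 70*e^(t) + 49)
M′′(t) = (-50*e^(2*t) - 70*e^(t))/(125*e^(3*t) - 525*e^(2*t) + 735*e^(t) - 343)
M′′′(t) = (250*e^(3*t) + 1400*e^(2*t) + 490*e^(t))/(625*e^(4*t) - 3500*e^(3*t) + 7350*e^(2*t) - 6860*e^(t) + 2401)
M′′′′(t) = (-1250*e^(4*t) - 19250*e^(3*t) - 26950*e^(2*t) - 3430*e^(t))/(3125*e^(5*t) - 21875*e^(4*t) + 61250*e^(3*t) - 85750*e^(2*t) + 60025*e^(t) - 16807)

E[X^4] = M′′′′(0) = 1590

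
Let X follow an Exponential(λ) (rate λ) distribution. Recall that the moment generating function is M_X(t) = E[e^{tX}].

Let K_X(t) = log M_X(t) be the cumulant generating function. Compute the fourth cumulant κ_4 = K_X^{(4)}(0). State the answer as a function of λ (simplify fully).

M_X(t) = λ/(λ - t)
K_X(t) = log M_X(t) = log(λ) - log(λ - t)
D^4[K](t) = 6/(λ^4 - 4*λ^3*t + 6*λ^2*t^2 - 4*λ*t^3 + t^4)

κ_4 = D^4[K](0) = 6/λ^4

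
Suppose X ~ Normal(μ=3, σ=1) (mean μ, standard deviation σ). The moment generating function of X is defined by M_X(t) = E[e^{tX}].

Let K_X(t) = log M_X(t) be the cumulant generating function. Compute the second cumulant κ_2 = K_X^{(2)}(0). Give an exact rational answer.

M_X(t) = e^(t^2/2 + 3*t)
K_X(t) = log M_X(t) = t^2/2 + 3*t
D^2[K](t) = 1

κ_2 = D^2[K](0) = 1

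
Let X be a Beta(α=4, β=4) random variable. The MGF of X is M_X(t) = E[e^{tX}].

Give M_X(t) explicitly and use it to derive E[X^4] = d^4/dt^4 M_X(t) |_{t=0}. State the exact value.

M_X(t) = ₁F₁(4; 8; t)
D^4[M](t) = 7*₁F₁(8; 12; t)/66

E[X^4] = D^4[M](0) = 7/66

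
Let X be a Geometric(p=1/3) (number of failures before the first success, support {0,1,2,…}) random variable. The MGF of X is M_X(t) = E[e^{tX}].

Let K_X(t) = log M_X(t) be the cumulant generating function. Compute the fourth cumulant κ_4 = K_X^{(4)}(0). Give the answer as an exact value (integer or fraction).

κ_4 = d^4K/dt^4 |_{t=0} = 222

M_X(t) = 1/(3*(1 - 2*e^(t)/3))
K_X(t) = log M_X(t) = -log(1 - 2*e^(t)/3) - log(3)
dK/dt = -2*e^(t)/(2*e^(t) - 3)
d^2K/dt^2 = 6*e^(t)/(4*e^(2*t) - 12*e^(t) + 9)
d^3K/dt^3 = (-12*e^(2*t) - 18*e^(t))/(8*e^(3*t) - 36*e^(2*t) + 54*e^(t) - 27)
d^4K/dt^4 = (24*e^(3*t) + 144*e^(2*t) + 54*e^(t))/(16*e^(4*t) - 96*e^(3*t) + 216*e^(2*t) - 216*e^(t) + 81)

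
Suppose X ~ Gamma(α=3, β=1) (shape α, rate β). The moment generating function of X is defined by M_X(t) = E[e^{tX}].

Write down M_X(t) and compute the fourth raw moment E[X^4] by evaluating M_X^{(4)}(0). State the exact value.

E[X^4] = d^4M/dt^4 |_{t=0} = 360

M_X(t) = (1 - t)^(-3)
dM/dt = 3/(t^4 - 4*t^3 + 6*t^2 - 4*t + 1)
d^2M/dt^2 = -12/(t^5 - 5*t^4 + 10*t^3 - 10*t^2 + 5*t - 1)
d^3M/dt^3 = 60/(t^6 - 6*t^5 + 15*t^4 - 20*t^3 + 15*t^2 - 6*t + 1)
d^4M/dt^4 = -360/(t^7 - 7*t^6 + 21*t^5 - 35*t^4 + 35*t^3 - 21*t^2 + 7*t - 1)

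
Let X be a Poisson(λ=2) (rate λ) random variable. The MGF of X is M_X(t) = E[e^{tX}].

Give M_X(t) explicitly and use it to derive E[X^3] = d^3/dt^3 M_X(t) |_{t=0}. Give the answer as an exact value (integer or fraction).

E[X^3] = M^(3)(0) = 22

M_X(t) = e^(2*e^(t) - 2)
M^(3)(t) = (8*e^(3*t)*e^(2*e^(t)) + 12*e^(2*t)*e^(2*e^(t)) + 2*e^(t)*e^(2*e^(t)))*e^(-2)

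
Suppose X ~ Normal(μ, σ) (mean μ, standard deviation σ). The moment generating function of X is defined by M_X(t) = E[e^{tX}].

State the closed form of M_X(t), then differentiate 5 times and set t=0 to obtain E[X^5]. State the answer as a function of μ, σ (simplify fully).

E[X^5] = D^5[M](0) = μ*(μ^4 + 10*μ^2*σ^2 + 15*σ^4)

M_X(t) = e^(μ*t + σ^2*t^2/2)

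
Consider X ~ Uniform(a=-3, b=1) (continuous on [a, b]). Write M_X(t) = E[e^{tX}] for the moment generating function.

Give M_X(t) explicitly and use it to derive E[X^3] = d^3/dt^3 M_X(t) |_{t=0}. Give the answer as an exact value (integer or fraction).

M_X(t) = (e^(t) - e^(-3*t))/(4*t)
dM/dt = (t*e^(4*t) + 3*t - e^(4*t) + 1)*e^(-3*t)/(4*t^2)
d^2M/dt^2 = (t^2*e^(4*t) - 9*t^2 - 2*t*e^(4*t) - 6*t + 2*e^(4*t) - 2)*e^(-3*t)/(4*t^3)
d^3M/dt^3 = (t^3*e^(4*t) + 27*t^3 - 3*t^2*e^(4*t) + 27*t^2 + 6*t*e^(4*t) + 18*t - 6*e^(4*t) + 6)*e^(-3*t)/(4*t^4)

E[X^3] = d^3M/dt^3 |_{t=0} = -5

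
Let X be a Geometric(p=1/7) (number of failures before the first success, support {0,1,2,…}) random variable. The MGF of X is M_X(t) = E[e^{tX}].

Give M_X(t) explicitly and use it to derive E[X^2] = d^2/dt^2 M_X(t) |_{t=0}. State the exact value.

E[X^2] = D^2[M](0) = 78

M_X(t) = 1/(7*(1 - 6*e^(t)/7))
D^2[M](t) = (-36*e^(2*t) - 42*e^(t))/(216*e^(3*t) - 756*e^(2*t) + 882*e^(t) - 343)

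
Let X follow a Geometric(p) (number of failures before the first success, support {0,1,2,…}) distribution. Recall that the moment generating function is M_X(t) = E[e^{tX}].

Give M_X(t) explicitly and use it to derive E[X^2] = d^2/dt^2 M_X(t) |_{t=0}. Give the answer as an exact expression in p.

E[X^2] = D^2[M](0) = 1 - 3/p + 2/p^2

M_X(t) = p/(-(1 - p)*e^(t) + 1)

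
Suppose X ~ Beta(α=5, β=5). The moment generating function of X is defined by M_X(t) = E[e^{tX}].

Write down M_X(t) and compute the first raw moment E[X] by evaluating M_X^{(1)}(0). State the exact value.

E[X] = M^(1)(0) = 1/2

M_X(t) = ₁F₁(5; 10; t)
M^(1)(t) = ₁F₁(6; 11; t)/2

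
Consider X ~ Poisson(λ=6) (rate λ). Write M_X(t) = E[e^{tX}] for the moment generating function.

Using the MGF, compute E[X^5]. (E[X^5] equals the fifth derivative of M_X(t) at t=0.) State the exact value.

E[X^5] = D^5[M](0) = 26682

M_X(t) = e^(6*e^(t) - 6)
D^5[M](t) = (7776*e^(5*t)*e^(6*e^(t)) + 12960*e^(4*t)*e^(6*e^(t)) + 5400*e^(3*t)*e^(6*e^(t)) + 540*e^(2*t)*e^(6*e^(t)) + 6*e^(t)*e^(6*e^(t)))*e^(-6)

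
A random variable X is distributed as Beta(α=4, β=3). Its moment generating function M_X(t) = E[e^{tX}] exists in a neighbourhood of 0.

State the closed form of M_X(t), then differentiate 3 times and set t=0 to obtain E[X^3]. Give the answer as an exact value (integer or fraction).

E[X^3] = D^3[M](0) = 5/21

M_X(t) = ₁F₁(4; 7; t)
D^3[M](t) = 5*₁F₁(7; 10; t)/21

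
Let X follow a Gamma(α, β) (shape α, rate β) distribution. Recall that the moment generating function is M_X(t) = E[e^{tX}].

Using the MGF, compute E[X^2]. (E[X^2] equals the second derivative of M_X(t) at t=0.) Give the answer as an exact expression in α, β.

E[X^2] = d^2M/dt^2 |_{t=0} = α*(α + 1)/β^2

M_X(t) = (β/(β - t))^α
dM/dt = -α*β^α*(1/(β - t))^α/(-β + t)
d^2M/dt^2 = (α^2*β^α*(1/(β - t))^α + α*β^α*(1/(β - t))^α)/(β^2 - 2*β*t + t^2)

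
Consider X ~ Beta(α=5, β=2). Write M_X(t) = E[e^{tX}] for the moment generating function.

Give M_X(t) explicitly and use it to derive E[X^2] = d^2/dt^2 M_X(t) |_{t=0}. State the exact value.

E[X^2] = D^2[M](0) = 15/28

M_X(t) = ₁F₁(5; 7; t)
D^2[M](t) = 15*₁F₁(7; 9; t)/28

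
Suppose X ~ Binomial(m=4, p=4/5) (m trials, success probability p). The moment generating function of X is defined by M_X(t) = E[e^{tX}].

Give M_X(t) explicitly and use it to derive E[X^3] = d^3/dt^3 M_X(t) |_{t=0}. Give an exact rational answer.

E[X^3] = M^(3)(0) = 4816/125

M_X(t) = (4*e^(t)/5 + 1/5)^4
M^(3)(t) = 16384*e^(4*t)/625 + 6912*e^(3*t)/625 + 768*e^(2*t)/625 + 16*e^(t)/625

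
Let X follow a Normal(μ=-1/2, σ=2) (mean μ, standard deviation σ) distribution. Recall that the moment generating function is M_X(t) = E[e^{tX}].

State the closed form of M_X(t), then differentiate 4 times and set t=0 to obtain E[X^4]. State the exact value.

M_X(t) = e^(2*t^2 - t/2)
D^4[M](t) = (4096*t^4*e^(2*t^2) - 2048*t^3*e^(2*t^2) + 6528*t^2*e^(2*t^2) - 1568*t*e^(2*t^2) + 865*e^(2*t^2))*e^(-t/2)/16

E[X^4] = D^4[M](0) = 865/16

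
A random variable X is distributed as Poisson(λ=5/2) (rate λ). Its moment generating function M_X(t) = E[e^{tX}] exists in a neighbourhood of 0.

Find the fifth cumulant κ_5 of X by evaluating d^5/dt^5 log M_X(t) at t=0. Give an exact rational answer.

κ_5 = K^(5)(0) = 5/2

M_X(t) = e^(5*e^(t)/2 - 5/2)
K_X(t) = log M_X(t) = 5*e^(t)/2 - 5/2
K^(5)(t) = 5*e^(t)/2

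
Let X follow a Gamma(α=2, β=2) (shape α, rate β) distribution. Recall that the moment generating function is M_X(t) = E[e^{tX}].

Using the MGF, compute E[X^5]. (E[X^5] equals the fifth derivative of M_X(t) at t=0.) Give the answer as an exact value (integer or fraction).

E[X^5] = d^5M/dt^5 |_{t=0} = 45/2

M_X(t) = 4/(2 - t)^2
dM/dt = -8/(t^3 - 6*t^2 + 12*t - 8)
d^2M/dt^2 = 24/(t^4 - 8*t^3 + 24*t^2 - 32*t + 16)
d^3M/dt^3 = -96/(t^5 - 10*t^4 + 40*t^3 - 80*t^2 + 80*t - 32)
d^4M/dt^4 = 480/(t^6 - 12*t^5 + 60*t^4 - 160*t^3 + 240*t^2 - 192*t + 64)
d^5M/dt^5 = -2880/(t^7 - 14*t^6 + 84*t^5 - 280*t^4 + 560*t^3 - 672*t^2 + 448*t - 128)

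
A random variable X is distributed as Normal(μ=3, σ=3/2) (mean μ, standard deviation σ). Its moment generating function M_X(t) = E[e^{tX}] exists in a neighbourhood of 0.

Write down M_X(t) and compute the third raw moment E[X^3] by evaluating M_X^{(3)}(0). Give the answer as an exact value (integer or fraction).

E[X^3] = M^(3)(0) = 189/4

M_X(t) = e^(9*t^2/8 + 3*t)
M^(3)(t) = 729*t^3*e^(3*t)*e^(9*t^2/8)/64 + 729*t^2*e^(3*t)*e^(9*t^2/8)/16 + 1215*t*e^(3*t)*e^(9*t^2/8)/16 + 189*e^(3*t)*e^(9*t^2/8)/4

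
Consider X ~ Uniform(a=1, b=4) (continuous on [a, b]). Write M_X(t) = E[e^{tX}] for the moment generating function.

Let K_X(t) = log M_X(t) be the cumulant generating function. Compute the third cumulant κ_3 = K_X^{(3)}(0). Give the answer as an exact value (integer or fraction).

κ_3 = d^3K/dt^3 |_{t=0} = 0

M_X(t) = (e^(4*t) - e^(t))/(3*t)
K_X(t) = log M_X(t) = -log(t) + log(e^(4*t) - e^(t)) - log(3)
dK/dt = (4*t*e^(3*t) - t - e^(3*t) + 1)/(t*e^(3*t) - t)
d^2K/dt^2 = (-9*t^2*e^(3*t) + e^(6*t) - 2*e^(3*t) + 1)/(t^2*e^(6*t) - 2*t^2*e^(3*t) + t^2)
d^3K/dt^3 = (27*t^3*e^(6*t) + 27*t^3*e^(3*t) - 2*e^(9*t) + 6*e^(6*t) - 6*e^(3*t) + 2)/(t^3*e^(9*t) - 3*t^3*e^(6*t) + 3*t^3*e^(3*t) - t^3)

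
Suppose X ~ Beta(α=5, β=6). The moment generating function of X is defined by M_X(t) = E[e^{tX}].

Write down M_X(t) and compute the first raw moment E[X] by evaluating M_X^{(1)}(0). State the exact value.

E[X] = M′(0) = 5/11

M_X(t) = ₁F₁(5; 11; t)
M′(t) = 5*₁F₁(6; 12; t)/11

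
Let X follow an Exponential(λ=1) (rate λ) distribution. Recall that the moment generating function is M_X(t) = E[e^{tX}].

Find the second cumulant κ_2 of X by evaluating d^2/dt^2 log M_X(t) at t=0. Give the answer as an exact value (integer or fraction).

κ_2 = D^2[K](0) = 1

M_X(t) = 1/(1 - t)
K_X(t) = log M_X(t) = -log(1 - t)
D^2[K](t) = 1/(t^2 - 2*t + 1)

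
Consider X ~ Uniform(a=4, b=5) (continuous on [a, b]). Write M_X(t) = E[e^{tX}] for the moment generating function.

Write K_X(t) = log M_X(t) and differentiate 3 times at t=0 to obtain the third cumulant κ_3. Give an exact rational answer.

κ_3 = D^3[K](0) = 0

M_X(t) = (e^(5*t) - e^(4*t))/t
K_X(t) = log M_X(t) = -log(t) + log(e^(5*t) - e^(4*t))
D^3[K](t) = (t^3*e^(2*t) + t^3*e^(t) - 2*e^(3*t) + 6*e^(2*t) - 6*e^(t) + 2)/(t^3*e^(3*t) - 3*t^3*e^(2*t) + 3*t^3*e^(t) - t^3)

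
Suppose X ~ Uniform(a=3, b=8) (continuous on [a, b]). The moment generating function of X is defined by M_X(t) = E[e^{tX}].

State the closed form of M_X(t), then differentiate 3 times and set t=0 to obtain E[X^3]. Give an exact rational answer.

E[X^3] = d^3M/dt^3 |_{t=0} = 803/4

M_X(t) = (e^(8*t) - e^(3*t))/(5*t)
dM/dt = (8*t*e^(8*t) - 3*t*e^(3*t) - e^(8*t) + e^(3*t))/(5*t^2)
d^2M/dt^2 = (64*t^2*e^(8*t) - 9*t^2*e^(3*t) - 16*t*e^(8*t) + 6*t*e^(3*t) + 2*e^(8*t) - 2*e^(3*t))/(5*t^3)
d^3M/dt^3 = (512*t^3*e^(8*t) - 27*t^3*e^(3*t) - 192*t^2*e^(8*t) + 27*t^2*e^(3*t) + 48*t*e^(8*t) - 18*t*e^(3*t) - 6*e^(8*t) + 6*e^(3*t))/(5*t^4)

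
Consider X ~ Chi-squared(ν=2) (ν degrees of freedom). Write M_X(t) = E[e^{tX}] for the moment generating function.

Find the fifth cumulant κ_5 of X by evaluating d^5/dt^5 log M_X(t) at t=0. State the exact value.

M_X(t) = 1/(1 - 2*t)
K_X(t) = log M_X(t) = -log(1 - 2*t)
D^5[K](t) = -768/(32*t^5 - 80*t^4 + 80*t^3 - 40*t^2 + 10*t - 1)

κ_5 = D^5[K](0) = 768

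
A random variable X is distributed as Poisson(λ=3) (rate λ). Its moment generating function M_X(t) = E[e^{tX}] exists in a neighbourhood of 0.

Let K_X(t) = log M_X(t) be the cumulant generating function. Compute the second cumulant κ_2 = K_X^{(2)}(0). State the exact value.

κ_2 = K^(2)(0) = 3

M_X(t) = e^(3*e^(t) - 3)
K_X(t) = log M_X(t) = 3*e^(t) - 3
K^(2)(t) = 3*e^(t)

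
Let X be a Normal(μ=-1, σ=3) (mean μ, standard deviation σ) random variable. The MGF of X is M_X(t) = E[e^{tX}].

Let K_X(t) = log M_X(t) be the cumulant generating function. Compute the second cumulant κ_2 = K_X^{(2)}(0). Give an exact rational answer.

κ_2 = d^2K/dt^2 |_{t=0} = 9

M_X(t) = e^(9*t^2/2 - t)
K_X(t) = log M_X(t) = 9*t^2/2 - t
dK/dt = 9*t - 1
d^2K/dt^2 = 9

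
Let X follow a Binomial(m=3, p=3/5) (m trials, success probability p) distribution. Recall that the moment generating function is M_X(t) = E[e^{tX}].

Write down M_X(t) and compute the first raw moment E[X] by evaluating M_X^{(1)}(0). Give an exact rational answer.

M_X(t) = (3*e^(t)/5 + 2/5)^3
dM/dt = 81*e^(3*t)/125 + 108*e^(2*t)/125 + 36*e^(t)/125

E[X] = dM/dt |_{t=0} = 9/5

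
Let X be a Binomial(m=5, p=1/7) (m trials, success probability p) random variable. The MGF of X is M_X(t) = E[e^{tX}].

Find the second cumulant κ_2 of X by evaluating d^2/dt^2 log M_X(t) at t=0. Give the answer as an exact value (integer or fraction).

κ_2 = K^(2)(0) = 30/49

M_X(t) = (e^(t)/7 + 6/7)^5
K_X(t) = log M_X(t) = 5*log(e^(t)/7 + 6/7)
K^(2)(t) = 30*e^(t)/(e^(2*t) + 12*e^(t) + 36)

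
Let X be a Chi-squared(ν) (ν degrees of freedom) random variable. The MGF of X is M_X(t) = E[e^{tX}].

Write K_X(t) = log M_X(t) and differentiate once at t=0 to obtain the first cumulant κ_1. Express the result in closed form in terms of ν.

M_X(t) = (1 - 2*t)^(-ν/2)
K_X(t) = log M_X(t) = -ν*log(1 - 2*t)/2
K^(1)(t) = -ν/(2*t - 1)

κ_1 = K^(1)(0) = ν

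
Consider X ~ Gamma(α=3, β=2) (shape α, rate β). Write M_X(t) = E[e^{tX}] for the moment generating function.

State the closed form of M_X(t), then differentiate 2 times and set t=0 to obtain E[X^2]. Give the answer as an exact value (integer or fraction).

M_X(t) = 8/(2 - t)^3
D^2[M](t) = -96/(t^5 - 10*t^4 + 40*t^3 - 80*t^2 + 80*t - 32)

E[X^2] = D^2[M](0) = 3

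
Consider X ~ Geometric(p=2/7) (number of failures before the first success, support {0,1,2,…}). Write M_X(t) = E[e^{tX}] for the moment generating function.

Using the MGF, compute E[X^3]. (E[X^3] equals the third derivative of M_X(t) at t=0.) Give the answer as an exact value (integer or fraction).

E[X^3] = D^3[M](0) = 535/4

M_X(t) = 2/(7*(1 - 5*e^(t)/7))
D^3[M](t) = (250*e^(3*t) + 1400*e^(2*t) + 490*e^(t))/(625*e^(4*t) - 3500*e^(3*t) + 7350*e^(2*t) - 6860*e^(t) + 2401)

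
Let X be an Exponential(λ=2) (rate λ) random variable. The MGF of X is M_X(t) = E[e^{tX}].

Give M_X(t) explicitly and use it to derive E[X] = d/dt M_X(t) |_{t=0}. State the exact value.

E[X] = M^(1)(0) = 1/2

M_X(t) = 2/(2 - t)
M^(1)(t) = 2/(t^2 - 4*t + 4)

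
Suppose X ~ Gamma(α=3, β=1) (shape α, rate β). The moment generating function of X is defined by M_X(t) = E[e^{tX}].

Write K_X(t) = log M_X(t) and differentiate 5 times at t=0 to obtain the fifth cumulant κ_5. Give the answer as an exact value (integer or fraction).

M_X(t) = (1 - t)^(-3)
K_X(t) = log M_X(t) = -3*log(1 - t)
D^5[K](t) = -72/(t^5 - 5*t^4 + 10*t^3 - 10*t^2 + 5*t - 1)

κ_5 = D^5[K](0) = 72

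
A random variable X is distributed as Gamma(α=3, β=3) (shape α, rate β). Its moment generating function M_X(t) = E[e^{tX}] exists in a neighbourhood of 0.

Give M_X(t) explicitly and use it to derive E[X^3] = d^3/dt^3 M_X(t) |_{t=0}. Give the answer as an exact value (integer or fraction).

M_X(t) = 27/(3 - t)^3
M′(t) = 81/(t^4 - 12*t^3 + 54*t^2 - 108*t + 81)
M′′(t) = -324/(t^5 - 15*t^4 + 90*t^3 - 270*t^2 + 405*t - 243)
M′′′(t) = 1620/(t^6 - 18*t^5 + 135*t^4 - 540*t^3 + 1215*t^2 - 1458*t + 729)

E[X^3] = M′′′(0) = 20/9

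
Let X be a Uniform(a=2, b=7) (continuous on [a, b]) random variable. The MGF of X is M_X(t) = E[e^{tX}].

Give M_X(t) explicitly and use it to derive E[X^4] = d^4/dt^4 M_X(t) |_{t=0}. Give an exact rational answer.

M_X(t) = (e^(7*t) - e^(2*t))/(5*t)

E[X^4] = M^(4)(0) = 671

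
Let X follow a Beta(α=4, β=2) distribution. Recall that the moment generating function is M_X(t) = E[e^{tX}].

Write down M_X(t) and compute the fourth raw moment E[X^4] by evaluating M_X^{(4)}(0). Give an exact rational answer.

M_X(t) = ₁F₁(4; 6; t)
D^4[M](t) = 5*₁F₁(8; 10; t)/18

E[X^4] = D^4[M](0) = 5/18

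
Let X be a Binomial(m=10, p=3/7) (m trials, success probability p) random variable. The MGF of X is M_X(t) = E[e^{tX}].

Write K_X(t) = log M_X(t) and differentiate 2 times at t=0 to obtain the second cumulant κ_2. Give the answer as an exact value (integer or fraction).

κ_2 = D^2[K](0) = 120/49

M_X(t) = (3*e^(t)/7 + 4/7)^10
K_X(t) = log M_X(t) = 10*log(3*e^(t)/7 + 4/7)
D^2[K](t) = 120*e^(t)/(9*e^(2*t) + 24*e^(t) + 16)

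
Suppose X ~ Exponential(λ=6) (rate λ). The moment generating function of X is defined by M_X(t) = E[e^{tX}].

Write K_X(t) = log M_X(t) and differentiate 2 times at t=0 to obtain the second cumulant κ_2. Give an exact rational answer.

M_X(t) = 6/(6 - t)
K_X(t) = log M_X(t) = -log(6 - t) + log(6)
K′(t) = -1/(t - 6)
K′′(t) = 1/(t^2 - 12*t + 36)

κ_2 = K′′(0) = 1/36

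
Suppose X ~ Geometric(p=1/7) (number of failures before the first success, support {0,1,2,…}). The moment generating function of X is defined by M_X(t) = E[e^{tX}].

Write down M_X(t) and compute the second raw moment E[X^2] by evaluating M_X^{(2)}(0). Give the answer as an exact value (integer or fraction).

M_X(t) = 1/(7*(1 - 6*e^(t)/7))
M^(2)(t) = (-36*e^(2*t) - 42*e^(t))/(216*e^(3*t) - 756*e^(2*t) + 882*e^(t) - 343)

E[X^2] = M^(2)(0) = 78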